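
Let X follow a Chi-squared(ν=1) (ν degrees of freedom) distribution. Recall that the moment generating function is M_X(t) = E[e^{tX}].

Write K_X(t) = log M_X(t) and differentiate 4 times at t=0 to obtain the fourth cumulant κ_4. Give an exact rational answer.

M_X(t) = 1/√(1 - 2*t)
K_X(t) = log M_X(t) = -log(1 - 2*t)/2
dK/dt = -1/(2*t - 1)
d^2K/dt^2 = 2/(4*t^2 - 4*t + 1)
d^3K/dt^3 = -8/(8*t^3 - 12*t^2 + 6*t - 1)
d^4K/dt^4 = 48/(16*t^4 - 32*t^3 + 24*t^2 - 8*t + 1)

κ_4 = d^4K/dt^4 |_{t=0} = 48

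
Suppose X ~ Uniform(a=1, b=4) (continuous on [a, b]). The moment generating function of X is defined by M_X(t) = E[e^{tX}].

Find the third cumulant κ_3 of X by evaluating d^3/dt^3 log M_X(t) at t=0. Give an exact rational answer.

M_X(t) = (e^(4*t) - e^(t))/(3*t)
K_X(t) = log M_X(t) = -log(t) + log(e^(4*t) - e^(t)) - log(3)
K′(t) = (4*t*e^(3*t) - t - e^(3*t) + 1)/(t*e^(3*t) - t)
K′′(t) = (-9*t^2*e^(3*t) + e^(6*t) - 2*e^(3*t) + 1)/(t^2*e^(6*t) - 2*t^2*e^(3*t) + t^2)
K′′′(t) = (27*t^3*e^(6*t) + 27*t^3*e^(3*t) - 2*e^(9*t) + 6*e^(6*t) - 6*e^(3*t) + 2)/(t^3*e^(9*t) - 3*t^3*e^(6*t) + 3*t^3*e^(3*t) - t^3)

κ_3 = K′′′(0) = 0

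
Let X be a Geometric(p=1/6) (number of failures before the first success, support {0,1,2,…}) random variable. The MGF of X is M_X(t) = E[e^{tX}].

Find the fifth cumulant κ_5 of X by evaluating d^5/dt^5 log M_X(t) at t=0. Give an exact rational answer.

κ_5 = K^(5)(0) = 119130

M_X(t) = 1/(6*(1 - 5*e^(t)/6))
K_X(t) = log M_X(t) = -log(1 - 5*e^(t)/6) - log(6)
K^(5)(t) = (-3750*e^(4*t) - 49500*e^(3*t) - 59400*e^(2*t) - 6480*e^(t))/(3125*e^(5*t) - 18750*e^(4*t) + 45000*e^(3*t) - 54000*e^(2*t) + 32400*e^(t) - 7776)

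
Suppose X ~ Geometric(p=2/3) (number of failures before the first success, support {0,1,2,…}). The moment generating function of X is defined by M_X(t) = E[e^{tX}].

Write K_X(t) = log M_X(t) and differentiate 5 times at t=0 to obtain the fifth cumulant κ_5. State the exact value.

M_X(t) = 2/(3*(1 - e^(t)/3))
K_X(t) = log M_X(t) = -log(1 - e^(t)/3) - log(3) + log(2)
D^5[K](t) = (-3*e^(4*t) - 99*e^(3*t) - 297*e^(2*t) - 81*e^(t))/(e^(5*t) - 15*e^(4*t) + 90*e^(3*t) - 270*e^(2*t) + 405*e^(t) - 243)

κ_5 = D^5[K](0) = 15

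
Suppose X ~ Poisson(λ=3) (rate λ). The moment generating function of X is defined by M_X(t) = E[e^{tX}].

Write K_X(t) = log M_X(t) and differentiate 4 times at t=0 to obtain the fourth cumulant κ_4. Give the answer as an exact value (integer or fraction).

κ_4 = K^(4)(0) = 3

M_X(t) = e^(3*e^(t) - 3)
K_X(t) = log M_X(t) = 3*e^(t) - 3
K^(4)(t) = 3*e^(t)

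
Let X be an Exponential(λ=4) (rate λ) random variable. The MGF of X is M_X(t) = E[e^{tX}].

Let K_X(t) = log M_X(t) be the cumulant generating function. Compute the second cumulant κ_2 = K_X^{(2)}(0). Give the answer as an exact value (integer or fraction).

M_X(t) = 4/(4 - t)
K_X(t) = log M_X(t) = -log(4 - t) + 2*log(2)
K^(2)(t) = 1/(t^2 - 8*t + 16)

κ_2 = K^(2)(0) = 1/16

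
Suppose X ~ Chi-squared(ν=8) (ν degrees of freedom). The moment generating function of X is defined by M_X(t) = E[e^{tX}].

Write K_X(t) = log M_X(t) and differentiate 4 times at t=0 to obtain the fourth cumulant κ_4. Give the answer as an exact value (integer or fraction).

M_X(t) = (1 - 2*t)^(-4)
K_X(t) = log M_X(t) = -4*log(1 - 2*t)
D^4[K](t) = 384/(16*t^4 - 32*t^3 + 24*t^2 - 8*t + 1)

κ_4 = D^4[K](0) = 384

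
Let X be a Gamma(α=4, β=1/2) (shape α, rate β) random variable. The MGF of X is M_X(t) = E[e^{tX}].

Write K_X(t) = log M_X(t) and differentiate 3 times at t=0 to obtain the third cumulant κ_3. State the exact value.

M_X(t) = 1/(16*(1/2 - t)^4)
K_X(t) = log M_X(t) = -4*log(1/2 - t) - 4*log(2)
dK/dt = -8/(2*t - 1)
d^2K/dt^2 = 16/(4*t^2 - 4*t + 1)
d^3K/dt^3 = -64/(8*t^3 - 12*t^2 + 6*t - 1)

κ_3 = d^3K/dt^3 |_{t=0} = 64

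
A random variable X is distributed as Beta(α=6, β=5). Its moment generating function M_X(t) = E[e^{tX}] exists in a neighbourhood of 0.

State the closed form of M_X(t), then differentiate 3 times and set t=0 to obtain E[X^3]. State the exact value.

E[X^3] = d^3M/dt^3 |_{t=0} = 28/143

M_X(t) = ₁F₁(6; 11; t)
dM/dt = 6*₁F₁(7; 12; t)/11
d^2M/dt^2 = 7*₁F₁(8; 13; t)/22
d^3M/dt^3 = 28*₁F₁(9; 14; t)/143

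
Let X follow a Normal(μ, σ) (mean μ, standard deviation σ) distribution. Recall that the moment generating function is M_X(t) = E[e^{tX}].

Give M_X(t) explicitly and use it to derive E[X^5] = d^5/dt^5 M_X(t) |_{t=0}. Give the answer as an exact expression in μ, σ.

M_X(t) = e^(μ*t + σ^2*t^2/2)
dM/dt = μ*e^(μ*t)*e^(σ^2*t^2/2) + σ^2*t*e^(μ*t)*e^(σ^2*t^2/2)
d^2M/dt^2 = μ^2*e^(μ*t)*e^(σ^2*t^2/2) + 2*μ*σ^2*t*e^(μ*t)*e^(σ^2*t^2/2) + σ^4*t^2*e^(μ*t)*e^(σ^2*t^2/2) + σ^2*e^(μ*t)*e^(σ^2*t^2/2)

E[X^5] = d^5M/dt^5 |_{t=0} = μ*(μ^4 + 10*μ^2*σ^2 + 15*σ^4)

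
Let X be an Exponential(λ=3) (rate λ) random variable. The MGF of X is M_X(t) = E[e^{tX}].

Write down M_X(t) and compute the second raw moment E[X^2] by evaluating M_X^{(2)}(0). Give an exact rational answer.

E[X^2] = M^(2)(0) = 2/9

M_X(t) = 3/(3 - t)
M^(2)(t) = -6/(t^3 - 9*t^2 + 27*t - 27)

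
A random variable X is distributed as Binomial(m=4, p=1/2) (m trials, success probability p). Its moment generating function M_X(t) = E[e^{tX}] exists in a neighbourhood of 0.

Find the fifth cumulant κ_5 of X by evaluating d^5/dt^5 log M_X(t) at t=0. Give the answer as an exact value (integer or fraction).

M_X(t) = (e^(t)/2 + 1/2)^4
K_X(t) = log M_X(t) = 4*log(e^(t)/2 + 1/2)
dK/dt = 4*e^(t)/(e^(t) + 1)
d^2K/dt^2 = 4*e^(t)/(e^(2*t) + 2*e^(t) + 1)
d^3K/dt^3 = (-4*e^(2*t) + 4*e^(t))/(e^(3*t) + 3*e^(2*t) + 3*e^(t) + 1)
d^4K/dt^4 = (4*e^(3*t) - 16*e^(2*t) + 4*e^(t))/(e^(4*t) + 4*e^(3*t) + 6*e^(2*t) + 4*e^(t) + 1)
d^5K/dt^5 = (-4*e^(4*t) + 44*e^(3*t) - 44*e^(2*t) + 4*e^(t))/(e^(5*t) + 5*e^(4*t) + 10*e^(3*t) + 10*e^(2*t) + 5*e^(t) + 1)

κ_5 = d^5K/dt^5 |_{t=0} = 0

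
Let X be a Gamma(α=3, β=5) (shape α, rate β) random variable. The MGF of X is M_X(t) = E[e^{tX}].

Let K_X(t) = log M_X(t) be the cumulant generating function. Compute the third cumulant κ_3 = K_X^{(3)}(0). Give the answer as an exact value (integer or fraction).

M_X(t) = 125/(5 - t)^3
K_X(t) = log M_X(t) = -3*log(5 - t) + 3*log(5)
dK/dt = -3/(t - 5)
d^2K/dt^2 = 3/(t^2 - 10*t + 25)
d^3K/dt^3 = -6/(t^3 - 15*t^2 + 75*t - 125)

κ_3 = d^3K/dt^3 |_{t=0} = 6/125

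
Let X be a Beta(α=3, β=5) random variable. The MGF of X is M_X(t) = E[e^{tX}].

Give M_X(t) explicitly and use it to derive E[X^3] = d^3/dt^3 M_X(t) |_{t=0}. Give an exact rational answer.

E[X^3] = M^(3)(0) = 1/12

M_X(t) = ₁F₁(3; 8; t)
M^(3)(t) = ₁F₁(6; 11; t)/12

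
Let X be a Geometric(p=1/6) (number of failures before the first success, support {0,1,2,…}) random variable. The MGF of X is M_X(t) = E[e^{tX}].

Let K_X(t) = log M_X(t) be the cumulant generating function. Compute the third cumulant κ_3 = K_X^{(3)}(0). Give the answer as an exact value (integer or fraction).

κ_3 = K′′′(0) = 330

M_X(t) = 1/(6*(1 - 5*e^(t)/6))
K_X(t) = log M_X(t) = -log(1 - 5*e^(t)/6) - log(6)
K′(t) = -5*e^(t)/(5*e^(t) - 6)
K′′(t) = 30*e^(t)/(25*e^(2*t) - 60*e^(t) + 36)
K′′′(t) = (-150*e^(2*t) - 180*e^(t))/(125*e^(3*t) - 450*e^(2*t) + 540*e^(t) - 216)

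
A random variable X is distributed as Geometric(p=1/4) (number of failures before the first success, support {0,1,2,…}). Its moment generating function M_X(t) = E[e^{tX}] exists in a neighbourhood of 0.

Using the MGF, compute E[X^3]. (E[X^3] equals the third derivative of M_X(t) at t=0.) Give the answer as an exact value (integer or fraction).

M_X(t) = 1/(4*(1 - 3*e^(t)/4))
M′(t) = 3*e^(t)/(9*e^(2*t) - 24*e^(t) + 16)
M′′(t) = (-9*e^(2*t) - 12*e^(t))/(27*e^(3*t) - 108*e^(2*t) + 144*e^(t) - 64)
M′′′(t) = (27*e^(3*t) + 144*e^(2*t) + 48*e^(t))/(81*e^(4*t) - 432*e^(3*t) + 864*e^(2*t) - 768*e^(t) + 256)

E[X^3] = M′′′(0) = 219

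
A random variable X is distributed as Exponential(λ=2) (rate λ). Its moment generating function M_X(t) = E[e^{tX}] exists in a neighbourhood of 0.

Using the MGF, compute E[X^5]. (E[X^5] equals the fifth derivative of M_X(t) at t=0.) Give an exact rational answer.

E[X^5] = d^5M/dt^5 |_{t=0} = 15/4

M_X(t) = 2/(2 - t)
dM/dt = 2/(t^2 - 4*t + 4)
d^2M/dt^2 = -4/(t^3 - 6*t^2 + 12*t - 8)
d^3M/dt^3 = 12/(t^4 - 8*t^3 + 24*t^2 - 32*t + 16)
d^4M/dt^4 = -48/(t^5 - 10*t^4 + 40*t^3 - 80*t^2 + 80*t - 32)
d^5M/dt^5 = 240/(t^6 - 12*t^5 + 60*t^4 - 160*t^3 + 240*t^2 - 192*t + 64)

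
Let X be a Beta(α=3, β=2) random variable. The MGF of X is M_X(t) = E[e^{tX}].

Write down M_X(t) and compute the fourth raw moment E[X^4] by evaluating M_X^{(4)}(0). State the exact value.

M_X(t) = ₁F₁(3; 5; t)
M^(4)(t) = 3*₁F₁(7; 9; t)/14

E[X^4] = M^(4)(0) = 3/14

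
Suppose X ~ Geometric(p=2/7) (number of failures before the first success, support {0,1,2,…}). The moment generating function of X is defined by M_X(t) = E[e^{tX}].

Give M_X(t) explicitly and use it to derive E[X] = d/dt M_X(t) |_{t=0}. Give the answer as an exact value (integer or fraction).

M_X(t) = 2/(7*(1 - 5*e^(t)/7))
dM/dt = 10*e^(t)/(25*e^(2*t) - 70*e^(t) + 49)

E[X] = dM/dt |_{t=0} = 5/2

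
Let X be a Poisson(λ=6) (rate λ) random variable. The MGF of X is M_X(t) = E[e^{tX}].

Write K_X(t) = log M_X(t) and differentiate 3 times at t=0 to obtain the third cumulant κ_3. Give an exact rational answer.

κ_3 = d^3K/dt^3 |_{t=0} = 6

M_X(t) = e^(6*e^(t) - 6)
K_X(t) = log M_X(t) = 6*e^(t) - 6
dK/dt = 6*e^(t)
d^2K/dt^2 = 6*e^(t)
d^3K/dt^3 = 6*e^(t)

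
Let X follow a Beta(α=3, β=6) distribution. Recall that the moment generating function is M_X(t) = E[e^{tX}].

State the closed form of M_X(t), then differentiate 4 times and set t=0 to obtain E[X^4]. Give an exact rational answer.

E[X^4] = D^4[M](0) = 1/33

M_X(t) = ₁F₁(3; 9; t)
D^4[M](t) = ₁F₁(7; 13; t)/33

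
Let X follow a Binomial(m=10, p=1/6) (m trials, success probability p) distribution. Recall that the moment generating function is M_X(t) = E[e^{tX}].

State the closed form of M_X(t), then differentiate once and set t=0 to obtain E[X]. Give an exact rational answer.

M_X(t) = (e^(t)/6 + 5/6)^10

E[X] = M^(1)(0) = 5/3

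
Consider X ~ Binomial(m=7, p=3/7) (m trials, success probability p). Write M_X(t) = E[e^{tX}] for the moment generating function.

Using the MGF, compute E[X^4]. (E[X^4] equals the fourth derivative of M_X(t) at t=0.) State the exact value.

M_X(t) = (3*e^(t)/7 + 4/7)^7
M′(t) = 2187*e^(7*t)/117649 + 17496*e^(6*t)/117649 + 58320*e^(5*t)/117649 + 103680*e^(4*t)/117649 + 103680*e^(3*t)/117649 + 55296*e^(2*t)/117649 + 12288*e^(t)/117649
M′′(t) = 2187*e^(7*t)/16807 + 104976*e^(6*t)/117649 + 291600*e^(5*t)/117649 + 414720*e^(4*t)/117649 + 311040*e^(3*t)/117649 + 110592*e^(2*t)/117649 + 12288*e^(t)/117649
M′′′(t) = 2187*e^(7*t)/2401 + 629856*e^(6*t)/117649 + 1458000*e^(5*t)/117649 + 1658880*e^(4*t)/117649 + 933120*e^(3*t)/117649 + 221184*e^(2*t)/117649 + 12288*e^(t)/117649

E[X^4] = M′′′′(0) = 63291/343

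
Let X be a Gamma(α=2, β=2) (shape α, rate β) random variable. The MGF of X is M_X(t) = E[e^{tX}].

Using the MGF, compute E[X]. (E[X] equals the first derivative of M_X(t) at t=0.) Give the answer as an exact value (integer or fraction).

E[X] = dM/dt |_{t=0} = 1

M_X(t) = 4/(2 - t)^2
dM/dt = -8/(t^3 - 6*t^2 + 12*t - 8)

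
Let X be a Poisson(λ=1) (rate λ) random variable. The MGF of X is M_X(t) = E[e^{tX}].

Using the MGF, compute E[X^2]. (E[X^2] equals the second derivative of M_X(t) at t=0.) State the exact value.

M_X(t) = e^(e^(t) - 1)
M^(2)(t) = (e^(2*t)*e^(e^(t)) + e^(t)*e^(e^(t)))*e^(-1)

E[X^2] = M^(2)(0) = 2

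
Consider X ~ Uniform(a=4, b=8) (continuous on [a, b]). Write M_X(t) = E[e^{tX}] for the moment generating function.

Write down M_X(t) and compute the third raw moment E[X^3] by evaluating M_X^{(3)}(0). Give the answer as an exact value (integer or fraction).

E[X^3] = d^3M/dt^3 |_{t=0} = 240

M_X(t) = (e^(8*t) - e^(4*t))/(4*t)
dM/dt = (8*t*e^(8*t) - 4*t*e^(4*t) - e^(8*t) + e^(4*t))/(4*t^2)
d^2M/dt^2 = (32*t^2*e^(8*t) - 8*t^2*e^(4*t) - 8*t*e^(8*t) + 4*t*e^(4*t) + e^(8*t) - e^(4*t))/(2*t^3)
d^3M/dt^3 = (256*t^3*e^(8*t) - 32*t^3*e^(4*t) - 96*t^2*e^(8*t) + 24*t^2*e^(4*t) + 24*t*e^(8*t) - 12*t*e^(4*t) - 3*e^(8*t) + 3*e^(4*t))/(2*t^4)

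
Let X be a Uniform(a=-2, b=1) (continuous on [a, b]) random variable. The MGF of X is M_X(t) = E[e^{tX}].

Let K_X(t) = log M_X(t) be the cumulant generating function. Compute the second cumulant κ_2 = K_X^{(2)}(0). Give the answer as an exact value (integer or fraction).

M_X(t) = (e^(t) - e^(-2*t))/(3*t)
K_X(t) = log M_X(t) = -log(t) + log(e^(t) - e^(-2*t)) - log(3)
K^(2)(t) = (-9*t^2*e^(3*t) + e^(6*t) - 2*e^(3*t) + 1)/(t^2*e^(6*t) - 2*t^2*e^(3*t) + t^2)

κ_2 = K^(2)(0) = 3/4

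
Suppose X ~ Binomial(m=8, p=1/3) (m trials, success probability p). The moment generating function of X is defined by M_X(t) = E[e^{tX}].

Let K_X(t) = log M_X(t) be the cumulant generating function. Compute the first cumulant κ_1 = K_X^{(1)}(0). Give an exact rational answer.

κ_1 = K′(0) = 8/3

M_X(t) = (e^(t)/3 + 2/3)^8
K_X(t) = log M_X(t) = 8*log(e^(t)/3 + 2/3)
K′(t) = 8*e^(t)/(e^(t) + 2)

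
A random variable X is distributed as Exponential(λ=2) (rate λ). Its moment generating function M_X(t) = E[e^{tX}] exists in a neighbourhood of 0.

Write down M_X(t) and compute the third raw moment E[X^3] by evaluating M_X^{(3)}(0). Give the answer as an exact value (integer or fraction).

M_X(t) = 2/(2 - t)
M^(3)(t) = 12/(t^4 - 8*t^3 + 24*t^2 - 32*t + 16)

E[X^3] = M^(3)(0) = 3/4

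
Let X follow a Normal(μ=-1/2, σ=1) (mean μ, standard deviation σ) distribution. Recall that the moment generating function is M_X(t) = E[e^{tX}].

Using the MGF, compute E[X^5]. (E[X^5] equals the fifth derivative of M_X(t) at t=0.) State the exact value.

M_X(t) = e^(t^2/2 - t/2)
M^(5)(t) = (32*t^5*e^(t^2/2) - 80*t^4*e^(t^2/2) + 400*t^3*e^(t^2/2) - 520*t^2*e^(t^2/2) + 730*t*e^(t^2/2) - 281*e^(t^2/2))*e^(-t/2)/32

E[X^5] = M^(5)(0) = -281/32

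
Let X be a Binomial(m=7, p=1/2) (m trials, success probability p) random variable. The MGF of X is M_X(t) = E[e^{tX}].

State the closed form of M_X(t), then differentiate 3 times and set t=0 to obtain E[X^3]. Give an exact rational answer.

M_X(t) = (e^(t)/2 + 1/2)^7
M′(t) = 7*e^(7*t)/128 + 21*e^(6*t)/64 + 105*e^(5*t)/128 + 35*e^(4*t)/32 + 105*e^(3*t)/128 + 21*e^(2*t)/64 + 7*e^(t)/128
M′′(t) = 49*e^(7*t)/128 + 63*e^(6*t)/32 + 525*e^(5*t)/128 + 35*e^(4*t)/8 + 315*e^(3*t)/128 + 21*e^(2*t)/32 + 7*e^(t)/128
M′′′(t) = 343*e^(7*t)/128 + 189*e^(6*t)/16 + 2625*e^(5*t)/128 + 35*e^(4*t)/2 + 945*e^(3*t)/128 + 21*e^(2*t)/16 + 7*e^(t)/128

E[X^3] = M′′′(0) = 245/4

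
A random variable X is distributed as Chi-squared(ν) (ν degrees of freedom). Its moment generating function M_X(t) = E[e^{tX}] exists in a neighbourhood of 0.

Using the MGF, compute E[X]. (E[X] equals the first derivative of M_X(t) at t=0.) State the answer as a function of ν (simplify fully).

E[X] = M′(0) = ν

M_X(t) = (1 - 2*t)^(-ν/2)
M′(t) = -ν/(2*t*(1 - 2*t)^(ν/2) - (1 - 2*t)^(ν/2))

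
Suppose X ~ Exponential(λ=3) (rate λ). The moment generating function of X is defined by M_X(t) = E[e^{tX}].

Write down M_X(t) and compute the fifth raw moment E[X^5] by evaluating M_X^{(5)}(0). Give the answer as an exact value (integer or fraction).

E[X^5] = d^5M/dt^5 |_{t=0} = 40/81

M_X(t) = 3/(3 - t)
dM/dt = 3/(t^2 - 6*t + 9)
d^2M/dt^2 = -6/(t^3 - 9*t^2 + 27*t - 27)
d^3M/dt^3 = 18/(t^4 - 12*t^3 + 54*t^2 - 108*t + 81)
d^4M/dt^4 = -72/(t^5 - 15*t^4 + 90*t^3 - 270*t^2 + 405*t - 243)
d^5M/dt^5 = 360/(t^6 - 18*t^5 + 135*t^4 - 540*t^3 + 1215*t^2 - 1458*t + 729)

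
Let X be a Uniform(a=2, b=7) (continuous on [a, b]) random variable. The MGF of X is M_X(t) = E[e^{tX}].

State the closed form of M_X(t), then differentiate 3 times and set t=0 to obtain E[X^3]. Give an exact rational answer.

M_X(t) = (e^(7*t) - e^(2*t))/(5*t)
M′(t) = (7*t*e^(7*t) - 2*t*e^(2*t) - e^(7*t) + e^(2*t))/(5*t^2)
M′′(t) = (49*t^2*e^(7*t) - 4*t^2*e^(2*t) - 14*t*e^(7*t) + 4*t*e^(2*t) + 2*e^(7*t) - 2*e^(2*t))/(5*t^3)
M′′′(t) = (343*t^3*e^(7*t) - 8*t^3*e^(2*t) - 147*t^2*e^(7*t) + 12*t^2*e^(2*t) + 42*t*e^(7*t) - 12*t*e^(2*t) - 6*e^(7*t) + 6*e^(2*t))/(5*t^4)

E[X^3] = M′′′(0) = 477/4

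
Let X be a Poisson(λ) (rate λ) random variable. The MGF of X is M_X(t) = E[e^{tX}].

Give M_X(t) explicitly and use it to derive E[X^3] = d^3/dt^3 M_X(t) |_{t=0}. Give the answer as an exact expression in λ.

M_X(t) = e^(λ*(e^(t) - 1))
D^3[M](t) = (λ^3*e^(3*t)*e^(λ*e^(t)) + 3*λ^2*e^(2*t)*e^(λ*e^(t)) + λ*e^(t)*e^(λ*e^(t)))*e^(-λ)

E[X^3] = D^3[M](0) = λ*(λ^2 + 3*λ + 1)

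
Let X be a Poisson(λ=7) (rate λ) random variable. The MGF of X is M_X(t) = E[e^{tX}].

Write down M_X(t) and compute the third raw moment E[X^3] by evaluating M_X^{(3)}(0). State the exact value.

M_X(t) = e^(7*e^(t) - 7)
D^3[M](t) = (343*e^(3*t)*e^(7*e^(t)) + 147*e^(2*t)*e^(7*e^(t)) + 7*e^(t)*e^(7*e^(t)))*e^(-7)

E[X^3] = D^3[M](0) = 497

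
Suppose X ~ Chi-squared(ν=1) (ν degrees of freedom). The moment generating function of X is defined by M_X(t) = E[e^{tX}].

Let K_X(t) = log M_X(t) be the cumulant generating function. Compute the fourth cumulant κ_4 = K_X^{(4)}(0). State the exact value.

M_X(t) = 1/√(1 - 2*t)
K_X(t) = log M_X(t) = -log(1 - 2*t)/2
dK/dt = -1/(2*t - 1)
d^2K/dt^2 = 2/(4*t^2 - 4*t + 1)
d^3K/dt^3 = -8/(8*t^3 - 12*t^2 + 6*t - 1)
d^4K/dt^4 = 48/(16*t^4 - 32*t^3 + 24*t^2 - 8*t + 1)

κ_4 = d^4K/dt^4 |_{t=0} = 48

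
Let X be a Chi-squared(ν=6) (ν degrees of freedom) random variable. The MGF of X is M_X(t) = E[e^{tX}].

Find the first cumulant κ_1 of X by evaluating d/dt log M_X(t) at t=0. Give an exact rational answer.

M_X(t) = (1 - 2*t)^(-3)
K_X(t) = log M_X(t) = -3*log(1 - 2*t)
D[K](t) = -6/(2*t - 1)

κ_1 = D[K](0) = 6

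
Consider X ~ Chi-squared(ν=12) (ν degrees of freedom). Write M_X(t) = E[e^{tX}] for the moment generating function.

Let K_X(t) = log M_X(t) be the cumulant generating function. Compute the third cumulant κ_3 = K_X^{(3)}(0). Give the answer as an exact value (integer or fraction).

κ_3 = K^(3)(0) = 96

M_X(t) = (1 - 2*t)^(-6)
K_X(t) = log M_X(t) = -6*log(1 - 2*t)
K^(3)(t) = -96/(8*t^3 - 12*t^2 + 6*t - 1)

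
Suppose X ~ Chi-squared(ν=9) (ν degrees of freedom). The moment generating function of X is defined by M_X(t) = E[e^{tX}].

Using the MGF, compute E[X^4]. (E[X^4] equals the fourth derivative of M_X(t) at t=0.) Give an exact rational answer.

M_X(t) = (1 - 2*t)^(-9/2)

E[X^4] = D^4[M](0) = 19305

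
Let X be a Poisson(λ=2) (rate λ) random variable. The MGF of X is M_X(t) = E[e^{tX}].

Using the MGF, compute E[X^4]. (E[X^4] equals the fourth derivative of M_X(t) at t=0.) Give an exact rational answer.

M_X(t) = e^(2*e^(t) - 2)
M′(t) = 2*e^(-2)*e^(t)*e^(2*e^(t))
M′′(t) = (4*e^(2*t)*e^(2*e^(t)) + 2*e^(t)*e^(2*e^(t)))*e^(-2)
M′′′(t) = (8*e^(3*t)*e^(2*e^(t)) + 12*e^(2*t)*e^(2*e^(t)) + 2*e^(t)*e^(2*e^(t)))*e^(-2)
M′′′′(t) = (16*e^(4*t)*e^(2*e^(t)) + 48*e^(3*t)*e^(2*e^(t)) + 28*e^(2*t)*e^(2*e^(t)) + 2*e^(t)*e^(2*e^(t)))*e^(-2)

E[X^4] = M′′′′(0) = 94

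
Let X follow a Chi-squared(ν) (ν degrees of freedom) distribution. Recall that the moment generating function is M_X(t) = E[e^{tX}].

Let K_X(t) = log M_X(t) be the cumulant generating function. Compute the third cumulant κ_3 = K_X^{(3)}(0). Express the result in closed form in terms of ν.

M_X(t) = (1 - 2*t)^(-ν/2)
K_X(t) = log M_X(t) = -ν*log(1 - 2*t)/2
K^(3)(t) = -8*ν/(8*t^3 - 12*t^2 + 6*t - 1)

κ_3 = K^(3)(0) = 8*ν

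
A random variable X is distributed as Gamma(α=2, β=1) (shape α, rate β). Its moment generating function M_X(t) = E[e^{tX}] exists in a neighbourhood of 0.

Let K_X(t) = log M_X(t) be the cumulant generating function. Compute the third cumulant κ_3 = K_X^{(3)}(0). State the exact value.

M_X(t) = (1 - t)^(-2)
K_X(t) = log M_X(t) = -2*log(1 - t)
K′(t) = -2/(t - 1)
K′′(t) = 2/(t^2 - 2*t + 1)
K′′′(t) = -4/(t^3 - 3*t^2 + 3*t - 1)

κ_3 = K′′′(0) = 4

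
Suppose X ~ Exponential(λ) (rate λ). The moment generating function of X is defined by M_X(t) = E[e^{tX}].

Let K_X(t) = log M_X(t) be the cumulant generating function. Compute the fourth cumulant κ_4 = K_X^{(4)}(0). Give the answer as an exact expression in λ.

κ_4 = K′′′′(0) = 6/λ^4

M_X(t) = λ/(λ - t)
K_X(t) = log M_X(t) = log(λ) - log(λ - t)
K′(t) = -1/(-λ + t)
K′′(t) = 1/(λ^2 - 2*λ*t + t^2)
K′′′(t) = -2/(-λ^3 + 3*λ^2*t - 3*λ*t^2 + t^3)
K′′′′(t) = 6/(λ^4 - 4*λ^3*t + 6*λ^2*t^2 - 4*λ*t^3 + t^4)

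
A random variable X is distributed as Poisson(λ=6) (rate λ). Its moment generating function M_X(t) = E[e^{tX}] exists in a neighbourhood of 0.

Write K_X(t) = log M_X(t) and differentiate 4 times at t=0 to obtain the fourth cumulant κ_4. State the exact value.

M_X(t) = e^(6*e^(t) - 6)
K_X(t) = log M_X(t) = 6*e^(t) - 6
K^(4)(t) = 6*e^(t)

κ_4 = K^(4)(0) = 6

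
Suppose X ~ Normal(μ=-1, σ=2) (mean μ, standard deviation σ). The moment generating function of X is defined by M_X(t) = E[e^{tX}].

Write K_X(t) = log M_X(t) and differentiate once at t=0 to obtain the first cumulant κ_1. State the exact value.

κ_1 = dK/dt |_{t=0} = -1

M_X(t) = e^(2*t^2 - t)
K_X(t) = log M_X(t) = 2*t^2 - t
dK/dt = 4*t - 1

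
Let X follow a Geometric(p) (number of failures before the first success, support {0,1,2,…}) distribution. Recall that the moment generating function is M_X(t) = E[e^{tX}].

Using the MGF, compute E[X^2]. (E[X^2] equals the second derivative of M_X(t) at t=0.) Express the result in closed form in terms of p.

M_X(t) = p/(-(1 - p)*e^(t) + 1)
dM/dt = (-p^2*e^(t) + p*e^(t))/(p^2*e^(2*t) - 2*p*e^(2*t) + 2*p*e^(t) + e^(2*t) - 2*e^(t) + 1)

E[X^2] = d^2M/dt^2 |_{t=0} = 1 - 3/p + 2/p^2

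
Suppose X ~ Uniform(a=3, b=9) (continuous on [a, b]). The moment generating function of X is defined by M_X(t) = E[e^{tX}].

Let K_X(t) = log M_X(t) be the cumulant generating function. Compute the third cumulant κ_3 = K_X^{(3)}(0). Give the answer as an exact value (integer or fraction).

M_X(t) = (e^(9*t) - e^(3*t))/(6*t)
K_X(t) = log M_X(t) = -log(t) + log(e^(9*t) - e^(3*t)) - log(6)
K^(3)(t) = (216*t^3*e^(12*t) + 216*t^3*e^(6*t) - 2*e^(18*t) + 6*e^(12*t) - 6*e^(6*t) + 2)/(t^3*e^(18*t) - 3*t^3*e^(12*t) + 3*t^3*e^(6*t) - t^3)

κ_3 = K^(3)(0) = 0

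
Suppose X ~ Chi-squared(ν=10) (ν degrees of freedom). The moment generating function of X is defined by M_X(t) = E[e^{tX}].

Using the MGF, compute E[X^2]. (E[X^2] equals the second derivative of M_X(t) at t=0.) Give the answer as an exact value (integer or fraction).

E[X^2] = M^(2)(0) = 120

M_X(t) = (1 - 2*t)^(-5)
M^(2)(t) = -120/(128*t^7 - 448*t^6 + 672*t^5 - 560*t^4 + 280*t^3 - 84*t^2 + 14*t - 1)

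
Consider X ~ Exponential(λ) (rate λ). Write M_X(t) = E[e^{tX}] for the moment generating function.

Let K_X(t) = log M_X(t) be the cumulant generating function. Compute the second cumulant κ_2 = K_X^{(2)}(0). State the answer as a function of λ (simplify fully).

M_X(t) = λ/(λ - t)
K_X(t) = log M_X(t) = log(λ) - log(λ - t)
D^2[K](t) = 1/(λ^2 - 2*λ*t + t^2)

κ_2 = D^2[K](0) = λ^(-2)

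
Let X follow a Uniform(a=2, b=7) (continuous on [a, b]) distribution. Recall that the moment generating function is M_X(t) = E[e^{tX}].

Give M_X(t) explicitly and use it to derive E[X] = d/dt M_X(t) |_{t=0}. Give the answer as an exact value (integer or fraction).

M_X(t) = (e^(7*t) - e^(2*t))/(5*t)
dM/dt = (7*t*e^(7*t) - 2*t*e^(2*t) - e^(7*t) + e^(2*t))/(5*t^2)

E[X] = dM/dt |_{t=0} = 9/2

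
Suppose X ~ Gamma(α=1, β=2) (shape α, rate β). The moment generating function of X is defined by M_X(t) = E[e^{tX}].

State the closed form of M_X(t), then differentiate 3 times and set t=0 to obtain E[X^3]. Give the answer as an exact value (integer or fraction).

M_X(t) = 2/(2 - t)
M′(t) = 2/(t^2 - 4*t + 4)
M′′(t) = -4/(t^3 - 6*t^2 + 12*t - 8)
M′′′(t) = 12/(t^4 - 8*t^3 + 24*t^2 - 32*t + 16)

E[X^3] = M′′′(0) = 3/4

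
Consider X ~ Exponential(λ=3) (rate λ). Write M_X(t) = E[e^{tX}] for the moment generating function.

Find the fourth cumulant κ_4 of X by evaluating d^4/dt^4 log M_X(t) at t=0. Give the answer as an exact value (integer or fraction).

κ_4 = d^4K/dt^4 |_{t=0} = 2/27

M_X(t) = 3/(3 - t)
K_X(t) = log M_X(t) = -log(3 - t) + log(3)
dK/dt = -1/(t - 3)
d^2K/dt^2 = 1/(t^2 - 6*t + 9)
d^3K/dt^3 = -2/(t^3 - 9*t^2 + 27*t - 27)
d^4K/dt^4 = 6/(t^4 - 12*t^3 + 54*t^2 - 108*t + 81)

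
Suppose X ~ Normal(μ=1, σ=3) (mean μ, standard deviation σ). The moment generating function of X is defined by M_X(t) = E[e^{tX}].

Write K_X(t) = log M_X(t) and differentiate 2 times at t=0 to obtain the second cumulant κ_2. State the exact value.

M_X(t) = e^(9*t^2/2 + t)
K_X(t) = log M_X(t) = 9*t^2/2 + t
K^(2)(t) = 9

κ_2 = K^(2)(0) = 9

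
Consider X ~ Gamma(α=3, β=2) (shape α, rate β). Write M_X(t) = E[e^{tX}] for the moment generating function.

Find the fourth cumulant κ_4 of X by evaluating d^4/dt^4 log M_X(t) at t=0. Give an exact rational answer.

κ_4 = K′′′′(0) = 9/8

M_X(t) = 8/(2 - t)^3
K_X(t) = log M_X(t) = -3*log(2 - t) + 3*log(2)
K′(t) = -3/(t - 2)
K′′(t) = 3/(t^2 - 4*t + 4)
K′′′(t) = -6/(t^3 - 6*t^2 + 12*t - 8)
K′′′′(t) = 18/(t^4 - 8*t^3 + 24*t^2 - 32*t + 16)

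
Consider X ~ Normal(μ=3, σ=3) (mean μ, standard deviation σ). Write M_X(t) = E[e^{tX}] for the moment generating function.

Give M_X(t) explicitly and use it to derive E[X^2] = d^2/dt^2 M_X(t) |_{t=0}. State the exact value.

E[X^2] = d^2M/dt^2 |_{t=0} = 18

M_X(t) = e^(9*t^2/2 + 3*t)
dM/dt = 9*t*e^(3*t)*e^(9*t^2/2) + 3*e^(3*t)*e^(9*t^2/2)
d^2M/dt^2 = 81*t^2*e^(3*t)*e^(9*t^2/2) + 54*t*e^(3*t)*e^(9*t^2/2) + 18*e^(3*t)*e^(9*t^2/2)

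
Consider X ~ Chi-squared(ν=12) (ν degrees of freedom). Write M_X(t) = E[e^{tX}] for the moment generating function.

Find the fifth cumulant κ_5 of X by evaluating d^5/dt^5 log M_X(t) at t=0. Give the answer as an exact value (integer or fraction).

κ_5 = K′′′′′(0) = 4608

M_X(t) = (1 - 2*t)^(-6)
K_X(t) = log M_X(t) = -6*log(1 - 2*t)
K′(t) = -12/(2*t - 1)
K′′(t) = 24/(4*t^2 - 4*t + 1)
K′′′(t) = -96/(8*t^3 - 12*t^2 + 6*t - 1)
K′′′′(t) = 576/(16*t^4 - 32*t^3 + 24*t^2 - 8*t + 1)
K′′′′′(t) = -4608/(32*t^5 - 80*t^4 + 80*t^3 - 40*t^2 + 10*t - 1)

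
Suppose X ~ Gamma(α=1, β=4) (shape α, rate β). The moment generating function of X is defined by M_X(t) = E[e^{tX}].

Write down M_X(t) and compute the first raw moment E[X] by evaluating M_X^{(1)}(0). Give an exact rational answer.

E[X] = M^(1)(0) = 1/4

M_X(t) = 4/(4 - t)
M^(1)(t) = 4/(t^2 - 8*t + 16)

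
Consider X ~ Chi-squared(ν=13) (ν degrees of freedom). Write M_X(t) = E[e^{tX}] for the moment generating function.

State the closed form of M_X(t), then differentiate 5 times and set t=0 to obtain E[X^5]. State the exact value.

M_X(t) = (1 - 2*t)^(-13/2)
dM/dt = -13/(128*t^7*√(1 - 2*t) - 448*t^6*√(1 - 2*t) + 672*t^5*√(1 - 2*t) - 560*t^4*√(1 - 2*t) + 280*t^3*√(1 - 2*t) - 84*t^2*√(1 - 2*t) + 14*t*√(1 - 2*t) - √(1 - 2*t))

E[X^5] = d^5M/dt^5 |_{t=0} = 1322685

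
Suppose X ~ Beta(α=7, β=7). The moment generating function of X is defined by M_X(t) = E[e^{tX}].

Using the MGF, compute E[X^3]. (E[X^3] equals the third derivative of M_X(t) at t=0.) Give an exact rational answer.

E[X^3] = d^3M/dt^3 |_{t=0} = 3/20

M_X(t) = ₁F₁(7; 14; t)
dM/dt = ₁F₁(8; 15; t)/2
d^2M/dt^2 = 4*₁F₁(9; 16; t)/15
d^3M/dt^3 = 3*₁F₁(10; 17; t)/20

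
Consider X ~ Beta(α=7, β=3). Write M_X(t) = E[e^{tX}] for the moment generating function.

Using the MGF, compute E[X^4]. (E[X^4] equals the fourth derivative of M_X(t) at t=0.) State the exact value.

E[X^4] = D^4[M](0) = 42/143

M_X(t) = ₁F₁(7; 10; t)
D^4[M](t) = 42*₁F₁(11; 14; t)/143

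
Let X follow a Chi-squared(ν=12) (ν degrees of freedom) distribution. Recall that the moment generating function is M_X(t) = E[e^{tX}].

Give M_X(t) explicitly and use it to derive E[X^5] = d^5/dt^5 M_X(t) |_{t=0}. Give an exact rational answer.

E[X^5] = D^5[M](0) = 967680

M_X(t) = (1 - 2*t)^(-6)
D^5[M](t) = -967680/(2048*t^11 - 11264*t^10 + 28160*t^9 - 42240*t^8 + 42240*t^7 - 29568*t^6 + 14784*t^5 - 5280*t^4 + 1320*t^3 - 220*t^2 + 22*t - 1)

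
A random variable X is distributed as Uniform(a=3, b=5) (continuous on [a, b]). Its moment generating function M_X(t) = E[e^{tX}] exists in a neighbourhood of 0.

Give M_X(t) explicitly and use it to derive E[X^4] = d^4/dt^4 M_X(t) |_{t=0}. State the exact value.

E[X^4] = D^4[M](0) = 1441/5

M_X(t) = (e^(5*t) - e^(3*t))/(2*t)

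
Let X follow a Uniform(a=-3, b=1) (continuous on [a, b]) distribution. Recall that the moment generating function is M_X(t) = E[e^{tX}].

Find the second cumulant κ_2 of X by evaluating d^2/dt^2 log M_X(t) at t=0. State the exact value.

M_X(t) = (e^(t) - e^(-3*t))/(4*t)
K_X(t) = log M_X(t) = -log(t) + log(e^(t) - e^(-3*t)) - 2*log(2)
K′(t) = (t*e^(4*t) + 3*t - e^(4*t) + 1)/(t*e^(4*t) - t)
K′′(t) = (-16*t^2*e^(4*t) + e^(8*t) - 2*e^(4*t) + 1)/(t^2*e^(8*t) - 2*t^2*e^(4*t) + t^2)

κ_2 = K′′(0) = 4/3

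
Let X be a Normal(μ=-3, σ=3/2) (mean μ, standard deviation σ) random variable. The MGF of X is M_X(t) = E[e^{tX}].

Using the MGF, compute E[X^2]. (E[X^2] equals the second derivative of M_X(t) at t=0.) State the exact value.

E[X^2] = D^2[M](0) = 45/4

M_X(t) = e^(9*t^2/8 - 3*t)
D^2[M](t) = (81*t^2*e^(9*t^2/8) - 216*t*e^(9*t^2/8) + 180*e^(9*t^2/8))*e^(-3*t)/16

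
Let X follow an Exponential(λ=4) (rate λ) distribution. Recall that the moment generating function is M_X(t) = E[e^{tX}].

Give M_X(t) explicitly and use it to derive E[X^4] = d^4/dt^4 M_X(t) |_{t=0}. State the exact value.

E[X^4] = M^(4)(0) = 3/32

M_X(t) = 4/(4 - t)
M^(4)(t) = -96/(t^5 - 20*t^4 + 160*t^3 - 640*t^2 + 1280*t - 1024)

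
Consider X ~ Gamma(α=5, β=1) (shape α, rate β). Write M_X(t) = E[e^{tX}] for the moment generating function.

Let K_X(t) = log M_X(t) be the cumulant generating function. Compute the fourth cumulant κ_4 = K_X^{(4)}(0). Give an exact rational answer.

M_X(t) = (1 - t)^(-5)
K_X(t) = log M_X(t) = -5*log(1 - t)
dK/dt = -5/(t - 1)
d^2K/dt^2 = 5/(t^2 - 2*t + 1)
d^3K/dt^3 = -10/(t^3 - 3*t^2 + 3*t - 1)
d^4K/dt^4 = 30/(t^4 - 4*t^3 + 6*t^2 - 4*t + 1)

κ_4 = d^4K/dt^4 |_{t=0} = 30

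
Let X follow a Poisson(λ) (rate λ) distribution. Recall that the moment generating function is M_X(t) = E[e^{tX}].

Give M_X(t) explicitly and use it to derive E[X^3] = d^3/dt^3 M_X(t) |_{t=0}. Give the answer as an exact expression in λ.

E[X^3] = M′′′(0) = λ*(λ^2 + 3*λ + 1)

M_X(t) = e^(λ*(e^(t) - 1))
M′(t) = λ*e^(-λ)*e^(t)*e^(λ*e^(t))
M′′(t) = (λ^2*e^(2*t)*e^(λ*e^(t)) + λ*e^(t)*e^(λ*e^(t)))*e^(-λ)
M′′′(t) = (λ^3*e^(3*t)*e^(λ*e^(t)) + 3*λ^2*e^(2*t)*e^(λ*e^(t)) + λ*e^(t)*e^(λ*e^(t)))*e^(-λ)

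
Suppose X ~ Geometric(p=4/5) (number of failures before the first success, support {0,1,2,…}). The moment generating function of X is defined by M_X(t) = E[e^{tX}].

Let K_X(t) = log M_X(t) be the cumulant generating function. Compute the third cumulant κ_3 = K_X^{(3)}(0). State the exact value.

κ_3 = K′′′(0) = 15/32

M_X(t) = 4/(5*(1 - e^(t)/5))
K_X(t) = log M_X(t) = -log(1 - e^(t)/5) - log(5) + 2*log(2)
K′(t) = -e^(t)/(e^(t) - 5)
K′′(t) = 5*e^(t)/(e^(2*t) - 10*e^(t) + 25)
K′′′(t) = (-5*e^(2*t) - 25*e^(t))/(e^(3*t) - 15*e^(2*t) + 75*e^(t) - 125)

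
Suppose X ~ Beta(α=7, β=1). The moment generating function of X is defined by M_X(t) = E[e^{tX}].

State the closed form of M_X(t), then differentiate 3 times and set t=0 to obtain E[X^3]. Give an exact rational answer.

E[X^3] = M^(3)(0) = 7/10

M_X(t) = ₁F₁(7; 8; t)
M^(3)(t) = 7*₁F₁(10; 11; t)/10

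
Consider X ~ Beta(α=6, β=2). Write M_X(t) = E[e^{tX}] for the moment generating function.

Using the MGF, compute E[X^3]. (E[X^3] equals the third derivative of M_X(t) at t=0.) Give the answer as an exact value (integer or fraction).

M_X(t) = ₁F₁(6; 8; t)
dM/dt = 3*₁F₁(7; 9; t)/4
d^2M/dt^2 = 7*₁F₁(8; 10; t)/12
d^3M/dt^3 = 7*₁F₁(9; 11; t)/15

E[X^3] = d^3M/dt^3 |_{t=0} = 7/15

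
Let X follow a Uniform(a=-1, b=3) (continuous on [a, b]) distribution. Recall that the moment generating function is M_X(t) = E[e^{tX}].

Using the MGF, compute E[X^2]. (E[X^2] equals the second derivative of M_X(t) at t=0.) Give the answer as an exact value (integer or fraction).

M_X(t) = (e^(3*t) - e^(-t))/(4*t)
dM/dt = (3*t*e^(4*t) + t - e^(4*t) + 1)*e^(-t)/(4*t^2)
d^2M/dt^2 = (9*t^2*e^(4*t) - t^2 - 6*t*e^(4*t) - 2*t + 2*e^(4*t) - 2)*e^(-t)/(4*t^3)

E[X^2] = d^2M/dt^2 |_{t=0} = 7/3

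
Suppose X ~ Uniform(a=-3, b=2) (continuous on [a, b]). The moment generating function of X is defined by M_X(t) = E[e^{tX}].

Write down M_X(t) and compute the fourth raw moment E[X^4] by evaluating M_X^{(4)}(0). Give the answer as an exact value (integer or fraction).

M_X(t) = (e^(2*t) - e^(-3*t))/(5*t)
M^(4)(t) = (16*t^4*e^(5*t) - 81*t^4 - 32*t^3*e^(5*t) - 108*t^3 + 48*t^2*e^(5*t) - 108*t^2 - 48*t*e^(5*t) - 72*t + 24*e^(5*t) - 24)*e^(-3*t)/(5*t^5)

E[X^4] = M^(4)(0) = 11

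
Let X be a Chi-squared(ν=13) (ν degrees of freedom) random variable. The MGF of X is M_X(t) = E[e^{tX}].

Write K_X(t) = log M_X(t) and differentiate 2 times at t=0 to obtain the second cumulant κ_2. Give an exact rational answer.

M_X(t) = (1 - 2*t)^(-13/2)
K_X(t) = log M_X(t) = -13*log(1 - 2*t)/2
D^2[K](t) = 26/(4*t^2 - 4*t + 1)

κ_2 = D^2[K](0) = 26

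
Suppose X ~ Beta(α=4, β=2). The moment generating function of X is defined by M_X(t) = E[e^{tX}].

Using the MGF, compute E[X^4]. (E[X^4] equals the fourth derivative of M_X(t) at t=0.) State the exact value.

M_X(t) = ₁F₁(4; 6; t)
M′(t) = 2*₁F₁(5; 7; t)/3
M′′(t) = 10*₁F₁(6; 8; t)/21
M′′′(t) = 5*₁F₁(7; 9; t)/14
M′′′′(t) = 5*₁F₁(8; 10; t)/18

E[X^4] = M′′′′(0) = 5/18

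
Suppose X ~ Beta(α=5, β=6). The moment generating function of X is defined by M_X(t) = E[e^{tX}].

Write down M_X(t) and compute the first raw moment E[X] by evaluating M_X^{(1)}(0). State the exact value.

E[X] = D[M](0) = 5/11

M_X(t) = ₁F₁(5; 11; t)
D[M](t) = 5*₁F₁(6; 12; t)/11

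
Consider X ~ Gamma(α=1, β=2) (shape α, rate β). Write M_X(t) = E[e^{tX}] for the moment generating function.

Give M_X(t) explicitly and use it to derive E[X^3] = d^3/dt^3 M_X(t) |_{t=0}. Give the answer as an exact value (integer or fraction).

M_X(t) = 2/(2 - t)
dM/dt = 2/(t^2 - 4*t + 4)
d^2M/dt^2 = -4/(t^3 - 6*t^2 + 12*t - 8)
d^3M/dt^3 = 12/(t^4 - 8*t^3 + 24*t^2 - 32*t + 16)

E[X^3] = d^3M/dt^3 |_{t=0} = 3/4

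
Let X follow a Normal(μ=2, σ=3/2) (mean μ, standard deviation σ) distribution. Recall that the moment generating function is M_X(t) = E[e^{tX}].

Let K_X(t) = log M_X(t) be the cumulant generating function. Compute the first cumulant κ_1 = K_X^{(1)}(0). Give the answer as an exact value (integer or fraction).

M_X(t) = e^(9*t^2/8 + 2*t)
K_X(t) = log M_X(t) = 9*t^2/8 + 2*t
K^(1)(t) = 9*t/4 + 2

κ_1 = K^(1)(0) = 2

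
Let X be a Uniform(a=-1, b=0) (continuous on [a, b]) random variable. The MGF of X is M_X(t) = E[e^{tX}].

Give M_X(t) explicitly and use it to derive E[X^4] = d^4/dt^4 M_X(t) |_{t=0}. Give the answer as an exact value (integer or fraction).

M_X(t) = (1 - e^(-t))/t
M′(t) = (t - e^(t) + 1)*e^(-t)/t^2
M′′(t) = (-t^2 - 2*t + 2*e^(t) - 2)*e^(-t)/t^3
M′′′(t) = (t^3 + 3*t^2 + 6*t - 6*e^(t) + 6)*e^(-t)/t^4
M′′′′(t) = (-t^4 - 4*t^3 - 12*t^2 - 24*t + 24*e^(t) - 24)*e^(-t)/t^5

E[X^4] = M′′′′(0) = 1/5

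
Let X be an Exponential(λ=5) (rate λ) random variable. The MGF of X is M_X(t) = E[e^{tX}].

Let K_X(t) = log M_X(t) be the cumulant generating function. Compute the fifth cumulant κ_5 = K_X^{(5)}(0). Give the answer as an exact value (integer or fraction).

κ_5 = K′′′′′(0) = 24/3125

M_X(t) = 5/(5 - t)
K_X(t) = log M_X(t) = -log(5 - t) + log(5)
K′(t) = -1/(t - 5)
K′′(t) = 1/(t^2 - 10*t + 25)
K′′′(t) = -2/(t^3 - 15*t^2 + 75*t - 125)
K′′′′(t) = 6/(t^4 - 20*t^3 + 150*t^2 - 500*t + 625)
K′′′′′(t) = -24/(t^5 - 25*t^4 + 250*t^3 - 1250*t^2 + 3125*t - 3125)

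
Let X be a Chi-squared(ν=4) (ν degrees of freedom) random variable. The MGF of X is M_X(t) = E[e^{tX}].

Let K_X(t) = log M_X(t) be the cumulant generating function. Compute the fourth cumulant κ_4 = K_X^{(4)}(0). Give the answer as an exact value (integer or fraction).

κ_4 = K^(4)(0) = 192

M_X(t) = (1 - 2*t)^(-2)
K_X(t) = log M_X(t) = -2*log(1 - 2*t)
K^(4)(t) = 192/(16*t^4 - 32*t^3 + 24*t^2 - 8*t + 1)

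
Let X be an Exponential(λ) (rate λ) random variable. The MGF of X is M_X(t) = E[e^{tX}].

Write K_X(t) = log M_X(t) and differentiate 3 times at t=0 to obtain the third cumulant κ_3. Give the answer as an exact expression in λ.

κ_3 = K^(3)(0) = 2/λ^3

M_X(t) = λ/(λ - t)
K_X(t) = log M_X(t) = log(λ) - log(λ - t)
K^(3)(t) = -2/(-λ^3 + 3*λ^2*t - 3*λ*t^2 + t^3)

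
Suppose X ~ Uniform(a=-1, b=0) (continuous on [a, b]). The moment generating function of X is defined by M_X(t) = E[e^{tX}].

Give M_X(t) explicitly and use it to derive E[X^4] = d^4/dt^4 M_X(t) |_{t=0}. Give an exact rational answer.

M_X(t) = (1 - e^(-t))/t
dM/dt = (t - e^(t) + 1)*e^(-t)/t^2
d^2M/dt^2 = (-t^2 - 2*t + 2*e^(t) - 2)*e^(-t)/t^3
d^3M/dt^3 = (t^3 + 3*t^2 + 6*t - 6*e^(t) + 6)*e^(-t)/t^4
d^4M/dt^4 = (-t^4 - 4*t^3 - 12*t^2 - 24*t + 24*e^(t) - 24)*e^(-t)/t^5

E[X^4] = d^4M/dt^4 |_{t=0} = 1/5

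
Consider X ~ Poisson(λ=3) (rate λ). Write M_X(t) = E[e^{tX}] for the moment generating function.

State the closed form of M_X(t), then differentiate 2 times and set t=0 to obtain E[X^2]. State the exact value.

E[X^2] = D^2[M](0) = 12

M_X(t) = e^(3*e^(t) - 3)
D^2[M](t) = (9*e^(2*t)*e^(3*e^(t)) + 3*e^(t)*e^(3*e^(t)))*e^(-3)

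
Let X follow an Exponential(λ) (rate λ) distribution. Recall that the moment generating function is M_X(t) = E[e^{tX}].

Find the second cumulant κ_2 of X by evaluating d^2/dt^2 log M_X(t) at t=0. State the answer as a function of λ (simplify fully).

κ_2 = d^2K/dt^2 |_{t=0} = λ^(-2)

M_X(t) = λ/(λ - t)
K_X(t) = log M_X(t) = log(λ) - log(λ - t)
dK/dt = -1/(-λ + t)
d^2K/dt^2 = 1/(λ^2 - 2*λ*t + t^2)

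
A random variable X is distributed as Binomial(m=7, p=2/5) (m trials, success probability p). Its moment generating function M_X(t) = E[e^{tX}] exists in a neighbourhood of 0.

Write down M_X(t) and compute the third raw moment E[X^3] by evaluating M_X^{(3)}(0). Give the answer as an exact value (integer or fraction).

E[X^3] = D^3[M](0) = 182/5

M_X(t) = (2*e^(t)/5 + 3/5)^7
D^3[M](t) = 43904*e^(7*t)/78125 + 290304*e^(6*t)/78125 + 6048*e^(5*t)/625 + 193536*e^(4*t)/15625 + 122472*e^(3*t)/15625 + 163296*e^(2*t)/78125 + 10206*e^(t)/78125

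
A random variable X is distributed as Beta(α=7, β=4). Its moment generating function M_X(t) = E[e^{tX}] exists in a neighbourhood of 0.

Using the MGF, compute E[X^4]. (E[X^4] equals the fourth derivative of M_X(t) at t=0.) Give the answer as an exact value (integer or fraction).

E[X^4] = M^(4)(0) = 30/143

M_X(t) = ₁F₁(7; 11; t)
M^(4)(t) = 30*₁F₁(11; 15; t)/143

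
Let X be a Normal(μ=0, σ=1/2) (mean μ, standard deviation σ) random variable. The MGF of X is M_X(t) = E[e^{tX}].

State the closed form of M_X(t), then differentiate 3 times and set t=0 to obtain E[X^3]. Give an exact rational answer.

E[X^3] = D^3[M](0) = 0

M_X(t) = e^(t^2/8)
D^3[M](t) = t^3*e^(t^2/8)/64 + 3*t*e^(t^2/8)/16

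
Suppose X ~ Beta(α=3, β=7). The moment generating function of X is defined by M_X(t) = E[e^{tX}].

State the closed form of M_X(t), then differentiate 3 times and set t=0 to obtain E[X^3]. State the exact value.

E[X^3] = D^3[M](0) = 1/22

M_X(t) = ₁F₁(3; 10; t)
D^3[M](t) = ₁F₁(6; 13; t)/22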